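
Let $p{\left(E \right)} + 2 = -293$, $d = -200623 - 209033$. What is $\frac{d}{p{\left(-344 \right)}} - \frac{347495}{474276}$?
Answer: $\frac{194187498031}{139911420} \approx 1387.9$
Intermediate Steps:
$d = -409656$ ($d = -200623 - 209033 = -409656$)
$p{\left(E \right)} = -295$ ($p{\left(E \right)} = -2 - 293 = -295$)
$\frac{d}{p{\left(-344 \right)}} - \frac{347495}{474276} = - \frac{409656}{-295} - \frac{347495}{474276} = \left(-409656\right) \left(- \frac{1}{295}\right) - \frac{347495}{474276} = \frac{409656}{295} - \frac{347495}{474276} = \frac{194187498031}{139911420}$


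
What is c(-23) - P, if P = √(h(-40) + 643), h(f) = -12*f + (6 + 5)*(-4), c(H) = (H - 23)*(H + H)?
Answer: 2116 - √1079 ≈ 2083.2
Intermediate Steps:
c(H) = 2*H*(-23 + H) (c(H) = (-23 + H)*(2*H) = 2*H*(-23 + H))
h(f) = -44 - 12*f (h(f) = -12*f + 11*(-4) = -12*f - 44 = -44 - 12*f)
P = √1079 (P = √((-44 - 12*(-40)) + 643) = √((-44 + 480) + 643) = √(436 + 643) = √1079 ≈ 32.848)
c(-23) - P = 2*(-23)*(-23 - 23) - √1079 = 2*(-23)*(-46) - √1079 = 2116 - √1079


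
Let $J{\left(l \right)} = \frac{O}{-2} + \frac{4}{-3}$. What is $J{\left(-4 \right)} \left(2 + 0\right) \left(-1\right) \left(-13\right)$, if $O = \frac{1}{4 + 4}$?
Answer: $- \frac{871}{24} \approx -36.292$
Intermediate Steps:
$O = \frac{1}{8} \approx 0.125$
$J{\left(l \right)} = - \frac{67}{48}$ ($J{\left(l \right)} = \frac{1}{8 \left(-2\right)} + \frac{4}{-3} = \frac{1}{8} \left(- \frac{1}{2}\right) + 4 \left(- \frac{1}{3}\right) = - \frac{1}{16} - \frac{4}{3} = - \frac{67}{48}$)
$J{\left(-4 \right)} \left(2 + 0\right) \left(-1\right) \left(-13\right) = - \frac{67 \left(2 + 0\right) \left(-1\right)}{48} \left(-13\right) = - \frac{67 \cdot 2 \left(-1\right)}{48} \left(-13\right) = \left(- \frac{67}{48}\right) \left(-2\right) \left(-13\right) = \frac{67}{24} \left(-13\right) = - \frac{871}{24}$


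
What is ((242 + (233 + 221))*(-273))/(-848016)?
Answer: 203/906 ≈ 0.22406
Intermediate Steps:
((242 + (233 + 221))*(-273))/(-848016) = ((242 + 454)*(-273))*(-1/848016) = (696*(-273))*(-1/848016) = -190008*(-1/848016) = 203/906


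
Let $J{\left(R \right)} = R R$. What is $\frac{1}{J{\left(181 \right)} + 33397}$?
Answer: $\frac{1}{66158} \approx 1.5115 \cdot 10^{-5}$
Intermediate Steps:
$J{\left(R \right)} = R^{2}$
$\frac{1}{J{\left(181 \right)} + 33397} = \frac{1}{181^{2} + 33397} = \frac{1}{32761 + 33397} = \frac{1}{66158}$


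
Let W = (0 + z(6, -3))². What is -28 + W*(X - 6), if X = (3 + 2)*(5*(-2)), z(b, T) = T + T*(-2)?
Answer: -532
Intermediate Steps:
z(b, T) = -T (z(b, T) = T - 2*T = -T)
X = -50 (X = 5*(-10) = -50)
W = 9 (W = (0 - 1*(-3))² = (0 + 3)² = 3² = 9)
-28 + W*(X - 6) = -28 + 9*(-50 - 6) = -28 + 9*(-56) = -28 - 504 = -532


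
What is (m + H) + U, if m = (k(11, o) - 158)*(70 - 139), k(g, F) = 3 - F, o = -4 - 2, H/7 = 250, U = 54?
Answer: 12085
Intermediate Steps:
H = 1750 (H = 7*250 = 1750)
o = -6
m = 10281 (m = ((3 - 1*(-6)) - 158)*(70 - 139) = ((3 + 6) - 158)*(-69) = (9 - 158)*(-69) = -149*(-69) = 10281)
(m + H) + U = (10281 + 1750) + 54 = 12031 + 54 = 12085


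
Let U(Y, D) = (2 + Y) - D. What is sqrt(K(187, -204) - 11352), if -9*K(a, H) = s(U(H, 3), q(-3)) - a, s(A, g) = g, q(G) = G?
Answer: I*sqrt(101978)/3 ≈ 106.45*I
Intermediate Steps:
U(Y, D) = 2 + Y - D
K(a, H) = 1/3 + a/9 (K(a, H) = -(-3 - a)/9 = 1/3 + a/9)
sqrt(K(187, -204) - 11352) = sqrt((1/3 + (1/9)*187) - 11352) = sqrt((1/3 + 187/9) - 11352) = sqrt(190/9 - 11352) = sqrt(-101978/9) = I*sqrt(101978)/3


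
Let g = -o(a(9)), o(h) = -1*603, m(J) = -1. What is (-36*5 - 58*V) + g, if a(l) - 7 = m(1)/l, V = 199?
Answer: -11119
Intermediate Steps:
a(l) = 7 - 1/l
o(h) = -603
g = 603 (g = -1*(-603) = 603)
(-36*5 - 58*V) + g = (-36*5 - 58*199) + 603 = (-180 - 11542) + 603 = -11722 + 603 = -11119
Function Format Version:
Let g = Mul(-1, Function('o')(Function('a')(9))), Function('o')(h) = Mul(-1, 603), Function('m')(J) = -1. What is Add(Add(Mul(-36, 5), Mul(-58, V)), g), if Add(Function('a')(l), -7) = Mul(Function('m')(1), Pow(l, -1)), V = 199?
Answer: -11119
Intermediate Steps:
Function('a')(l) = Add(7, Mul(-1, Pow(l, -1)))
Function('o')(h) = -603
g = 603 (g = Mul(-1, -603) = 603)
Add(Add(Mul(-36, 5), Mul(-58, V)), g) = Add(Add(Mul(-36, 5), Mul(-58, 199)), 603) = Add(Add(-180, -11542), 603) = Add(-11722, 603) = -11119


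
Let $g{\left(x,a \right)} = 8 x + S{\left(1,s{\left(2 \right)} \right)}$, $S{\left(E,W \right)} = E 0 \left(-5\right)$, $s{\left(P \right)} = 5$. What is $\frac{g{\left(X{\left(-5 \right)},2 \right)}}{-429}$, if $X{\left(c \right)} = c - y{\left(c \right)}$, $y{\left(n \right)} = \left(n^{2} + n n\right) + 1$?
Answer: $\frac{448}{429} \approx 1.0443$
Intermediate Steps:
$y{\left(n \right)} = 1 + 2 n^{2}$ ($y{\left(n \right)} = \left(n^{2} + n^{2}\right) + 1 = 2 n^{2} + 1 = 1 + 2 n^{2}$)
$S{\left(E,W \right)} = 0$ ($S{\left(E,W \right)} = 0 \left(-5\right) = 0$)
$X{\left(c \right)} = -1 + c - 2 c^{2}$ ($X{\left(c \right)} = c - \left(1 + 2 c^{2}\right) = -1 + c - 2 c^{2}$)
$g{\left(x,a \right)} = 8 x$ ($g{\left(x,a \right)} = 8 x + 0 = 8 x$)
$\frac{g{\left(X{\left(-5 \right)},2 \right)}}{-429} = \frac{8 \left(-1 - 5 - 2 \left(-5\right)^{2}\right)}{-429} = 8 \left(-1 - 5 - 50\right) \left(- \frac{1}{429}\right) = 8 \left(-56\right) \left(- \frac{1}{429}\right) = \left(-448\right) \left(- \frac{1}{429}\right) = \frac{448}{429}$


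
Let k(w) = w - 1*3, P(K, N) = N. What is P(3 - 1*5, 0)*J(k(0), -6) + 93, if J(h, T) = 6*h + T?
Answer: 93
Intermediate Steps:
k(w) = -3 + w (k(w) = w - 3 = -3 + w)
J(h, T) = T + 6*h
P(3 - 1*5, 0)*J(k(0), -6) + 93 = 0*(-6 + 6*(-3 + 0)) + 93 = 0*(-6 + 6*(-3)) + 93 = 0*(-6 - 18) + 93 = 0*(-24) + 93 = 0 + 93 = 93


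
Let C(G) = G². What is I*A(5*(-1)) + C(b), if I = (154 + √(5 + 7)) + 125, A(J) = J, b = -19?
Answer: -1034 - 10*√3 ≈ -1051.3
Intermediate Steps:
I = 279 + 2*√3 (I = (154 + √12) + 125 = (154 + 2*√3) + 125 = 279 + 2*√3 ≈ 282.46)
I*A(5*(-1)) + C(b) = (279 + 2*√3)*(5*(-1)) + (-19)² = (279 + 2*√3)*(-5) + 361 = (-1395 - 10*√3) + 361 = -1034 - 10*√3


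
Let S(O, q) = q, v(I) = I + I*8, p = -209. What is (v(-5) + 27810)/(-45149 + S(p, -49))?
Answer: -3085/5022 ≈ -0.61430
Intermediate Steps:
v(I) = 9*I (v(I) = I + 8*I = 9*I)
(v(-5) + 27810)/(-45149 + S(p, -49)) = (9*(-5) + 27810)/(-45149 - 49) = (-45 + 27810)/(-45198) = 27765*(-1/45198) = -3085/5022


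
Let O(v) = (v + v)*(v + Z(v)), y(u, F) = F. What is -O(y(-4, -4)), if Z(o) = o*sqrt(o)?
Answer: -32 - 64*I ≈ -32.0 - 64.0*I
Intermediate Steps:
Z(o) = o**(3/2)
O(v) = 2*v*(v + v**(3/2)) (O(v) = (v + v)*(v + v**(3/2)) = (2*v)*(v + v**(3/2)) = 2*v*(v + v**(3/2)))
-O(y(-4, -4)) = -2*(-4)*(-4 + (-4)**(3/2)) = -2*(-4)*(-4 - 8*I) = -(32 + 64*I) = -32 - 64*I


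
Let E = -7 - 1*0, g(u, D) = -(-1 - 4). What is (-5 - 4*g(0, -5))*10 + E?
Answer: -257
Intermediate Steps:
g(u, D) = 5 (g(u, D) = -1*(-5) = 5)
E = -7 (E = -7 + 0 = -7)
(-5 - 4*g(0, -5))*10 + E = (-5 - 4*5)*10 - 7 = (-5 - 20)*10 - 7 = -25*10 - 7 = -250 - 7 = -257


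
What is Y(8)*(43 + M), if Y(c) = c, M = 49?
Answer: 736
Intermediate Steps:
Y(8)*(43 + M) = 8*(43 + 49) = 8*92 = 736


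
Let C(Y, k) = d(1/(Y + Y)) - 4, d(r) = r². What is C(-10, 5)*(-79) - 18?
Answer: 119121/400 ≈ 297.80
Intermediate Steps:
C(Y, k) = -4 + 1/(4*Y²) (C(Y, k) = (1/(Y + Y))² - 4 = (1/(2*Y))² - 4 = 1/(4*Y²) - 4 = -4 + 1/(4*Y²))
C(-10, 5)*(-79) - 18 = (-4 + (¼)/(-10)²)*(-79) - 18 = (-4 + (¼)*(1/100))*(-79) - 18 = (-4 + 1/400)*(-79) - 18 = -1599/400*(-79) - 18 = 126321/400 - 18 = 119121/400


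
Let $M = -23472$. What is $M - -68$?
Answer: $-23404$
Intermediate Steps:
$M - -68 = -23472 - -68 = -23472 + 68 = -23404$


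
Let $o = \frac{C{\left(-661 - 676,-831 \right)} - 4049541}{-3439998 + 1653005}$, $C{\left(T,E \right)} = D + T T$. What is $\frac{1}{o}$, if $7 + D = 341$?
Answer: $\frac{1786993}{2261638} \approx 0.79013$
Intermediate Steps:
$D = 334$ ($D = -7 + 341 = 334$)
$C{\left(T,E \right)} = 334 + T^{2}$ ($C{\left(T,E \right)} = 334 + T T = 334 + T^{2}$)
$o = \frac{2261638}{1786993}$ ($o = \frac{\left(334 + \left(-661 - 676\right)^{2}\right) - 4049541}{-3439998 + 1653005} = \frac{\left(334 + \left(-661 - 676\right)^{2}\right) - 4049541}{-1786993} = \left(\left(334 + \left(-1337\right)^{2}\right) - 4049541\right) \left(- \frac{1}{1786993}\right) = \left(\left(334 + 1787569\right) - 4049541\right) \left(- \frac{1}{1786993}\right) = \left(1787903 - 4049541\right) \left(- \frac{1}{1786993}\right) = \left(-2261638\right) \left(- \frac{1}{1786993}\right) = \frac{2261638}{1786993} \approx 1.2656$)
$\frac{1}{o} = \frac{1}{\frac{2261638}{1786993}} = \frac{1786993}{2261638}$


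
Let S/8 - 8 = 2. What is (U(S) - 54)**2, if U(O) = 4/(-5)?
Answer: 75076/25 ≈ 3003.0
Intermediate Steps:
S = 80 (S = 64 + 8*2 = 64 + 16 = 80)
U(O) = -4/5 (U(O) = 4*(-1/5) = -4/5)
(U(S) - 54)**2 = (-4/5 - 54)**2 = (-274/5)**2 = 75076/25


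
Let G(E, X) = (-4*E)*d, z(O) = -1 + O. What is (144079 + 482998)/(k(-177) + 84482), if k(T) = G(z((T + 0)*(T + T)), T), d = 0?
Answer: 627077/84482 ≈ 7.4226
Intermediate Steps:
G(E, X) = 0 (G(E, X) = -4*E*0 = 0)
k(T) = 0
(144079 + 482998)/(k(-177) + 84482) = (144079 + 482998)/(0 + 84482) = 627077/84482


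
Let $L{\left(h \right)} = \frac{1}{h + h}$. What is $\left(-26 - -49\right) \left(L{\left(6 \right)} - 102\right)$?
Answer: $- \frac{28129}{12} \approx -2344.1$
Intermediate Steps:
$L{\left(h \right)} = \frac{1}{2 h}$
$\left(-26 - -49\right) \left(L{\left(6 \right)} - 102\right) = \left(-26 - -49\right) \left(\frac{1}{2 \cdot 6} - 102\right) = \left(-26 + 49\right) \left(\frac{1}{2} \cdot \frac{1}{6} - 102\right) = 23 \left(\frac{1}{12} - 102\right) = 23 \left(- \frac{1223}{12}\right) = - \frac{28129}{12}$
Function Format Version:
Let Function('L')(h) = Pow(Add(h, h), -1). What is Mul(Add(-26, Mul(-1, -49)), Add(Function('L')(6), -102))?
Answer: Rational(-28129, 12) ≈ -2344.1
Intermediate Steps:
Function('L')(h) = Mul(Rational(1, 2), Pow(h, -1)) (Function('L')(h) = Pow(Mul(2, h), -1) = Mul(Rational(1, 2), Pow(h, -1)))
Mul(Add(-26, Mul(-1, -49)), Add(Function('L')(6), -102)) = Mul(Add(-26, Mul(-1, -49)), Add(Mul(Rational(1, 2), Pow(6, -1)), -102)) = Mul(Add(-26, 49), Add(Mul(Rational(1, 2), Rational(1, 6)), -102)) = Mul(23, Add(Rational(1, 12), -102)) = Mul(23, Rational(-1223, 12)) = Rational(-28129, 12)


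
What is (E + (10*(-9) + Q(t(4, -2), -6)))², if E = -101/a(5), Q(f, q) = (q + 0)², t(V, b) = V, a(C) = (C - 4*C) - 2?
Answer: 667489/289 ≈ 2309.6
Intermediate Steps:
a(C) = -2 - 3*C (a(C) = -3*C - 2 = -2 - 3*C)
Q(f, q) = q²
E = 101/17 (E = -101/(-2 - 3*5) = -101/(-2 - 15) = -101/(-17) = -101*(-1/17) = 101/17 ≈ 5.9412)
(E + (10*(-9) + Q(t(4, -2), -6)))² = (101/17 + (10*(-9) + (-6)²))² = (101/17 + (-90 + 36))² = (101/17 - 54)² = (-817/17)² = 667489/289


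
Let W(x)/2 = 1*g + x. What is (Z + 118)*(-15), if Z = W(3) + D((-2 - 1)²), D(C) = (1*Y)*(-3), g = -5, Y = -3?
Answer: -1845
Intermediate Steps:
W(x) = -10 + 2*x (W(x) = 2*(1*(-5) + x) = 2*(-5 + x) = -10 + 2*x)
D(C) = 9 (D(C) = (1*(-3))*(-3) = -3*(-3) = 9)
Z = 5 (Z = (-10 + 2*3) + 9 = (-10 + 6) + 9 = -4 + 9 = 5)
(Z + 118)*(-15) = (5 + 118)*(-15) = 123*(-15) = -1845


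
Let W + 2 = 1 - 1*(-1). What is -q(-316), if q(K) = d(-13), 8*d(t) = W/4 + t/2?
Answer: 13/16 ≈ 0.81250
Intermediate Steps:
W = 0 (W = -2 + (1 - 1*(-1)) = -2 + (1 + 1) = -2 + 2 = 0)
d(t) = t/16 (d(t) = (0/4 + t/2)/8 = (0*(¼) + t*(½))/8 = (0 + t/2)/8 = (t/2)/8 = t/16)
q(K) = -13/16 (q(K) = (1/16)*(-13) = -13/16)
-q(-316) = -1*(-13/16) = 13/16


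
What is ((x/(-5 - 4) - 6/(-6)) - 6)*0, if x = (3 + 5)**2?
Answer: 0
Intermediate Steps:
x = 64 (x = 8**2 = 64)
((x/(-5 - 4) - 6/(-6)) - 6)*0 = ((64/(-5 - 4) - 6/(-6)) - 6)*0 = ((64/(-9) - 6*(-1/6)) - 6)*0 = ((64*(-1/9) + 1) - 6)*0 = ((-64/9 + 1) - 6)*0 = (-55/9 - 6)*0 = -109/9*0 = 0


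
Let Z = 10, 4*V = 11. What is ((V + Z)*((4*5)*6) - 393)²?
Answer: 1292769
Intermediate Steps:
V = 11/4 (V = (¼)*11 = 11/4 ≈ 2.7500)
((V + Z)*((4*5)*6) - 393)² = ((11/4 + 10)*((4*5)*6) - 393)² = (51*(20*6)/4 - 393)² = ((51/4)*120 - 393)² = (1530 - 393)² = 1137² = 1292769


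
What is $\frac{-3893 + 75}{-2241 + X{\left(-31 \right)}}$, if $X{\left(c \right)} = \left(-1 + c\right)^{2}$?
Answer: $\frac{3818}{1217} \approx 3.1372$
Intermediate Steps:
$\frac{-3893 + 75}{-2241 + X{\left(-31 \right)}} = \frac{-3893 + 75}{-2241 + \left(-1 - 31\right)^{2}} = - \frac{3818}{-2241 + \left(-32\right)^{2}} = - \frac{3818}{-2241 + 1024} = - \frac{3818}{-1217} = \left(-3818\right) \left(- \frac{1}{1217}\right) = \frac{3818}{1217}$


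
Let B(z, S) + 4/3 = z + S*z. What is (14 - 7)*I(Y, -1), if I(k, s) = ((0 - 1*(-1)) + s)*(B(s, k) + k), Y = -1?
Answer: 0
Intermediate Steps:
B(z, S) = -4/3 + z + S*z (B(z, S) = -4/3 + (z + S*z) = -4/3 + z + S*z)
I(k, s) = (1 + s)*(-4/3 + k + s + k*s) (I(k, s) = ((0 - 1*(-1)) + s)*((-4/3 + s + k*s) + k) = ((0 + 1) + s)*(-4/3 + k + s + k*s) = (1 + s)*(-4/3 + k + s + k*s))
(14 - 7)*I(Y, -1) = (14 - 7)*(-4/3 - 1 + (-1)**2 - 1/3*(-1) - 1*(-1)**2 + 2*(-1)*(-1)) = 7*(-4/3 - 1 + 1 + 1/3 - 1*1 + 2) = 7*(-4/3 - 1 + 1 + 1/3 - 1 + 2) = 7*0 = 0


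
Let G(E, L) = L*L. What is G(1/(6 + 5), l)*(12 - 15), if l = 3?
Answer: -27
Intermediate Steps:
G(E, L) = L²
G(1/(6 + 5), l)*(12 - 15) = 3²*(12 - 15) = 9*(-3) = -27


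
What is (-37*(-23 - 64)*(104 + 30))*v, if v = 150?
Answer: 64701900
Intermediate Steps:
(-37*(-23 - 64)*(104 + 30))*v = -37*(-23 - 64)*(104 + 30)*150 = -(-3219)*134*150 = -37*(-11658)*150 = 431346*150 = 64701900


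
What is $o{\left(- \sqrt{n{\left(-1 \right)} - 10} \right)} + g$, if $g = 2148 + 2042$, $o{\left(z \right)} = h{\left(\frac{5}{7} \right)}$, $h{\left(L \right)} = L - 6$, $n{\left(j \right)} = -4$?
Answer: $\frac{29293}{7} \approx 4184.7$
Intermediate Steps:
$h{\left(L \right)} = -6 + L$ ($h{\left(L \right)} = L - 6 = -6 + L$)
$o{\left(z \right)} = - \frac{37}{7}$ ($o{\left(z \right)} = -6 + \frac{5}{7} = - \frac{37}{7}$)
$g = 4190$
$o{\left(- \sqrt{n{\left(-1 \right)} - 10} \right)} + g = - \frac{37}{7} + 4190 = \frac{29293}{7}$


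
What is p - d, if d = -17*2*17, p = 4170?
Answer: 4748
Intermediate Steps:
d = -578 (d = -34*17 = -578)
p - d = 4170 - 1*(-578) = 4170 + 578 = 4748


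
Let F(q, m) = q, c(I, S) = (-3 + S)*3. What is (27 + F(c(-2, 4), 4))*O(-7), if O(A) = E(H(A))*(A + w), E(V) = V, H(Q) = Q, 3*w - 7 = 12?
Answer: 140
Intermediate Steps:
w = 19/3 (w = 7/3 + (⅓)*12 = 7/3 + 4 = 19/3 ≈ 6.3333)
c(I, S) = -9 + 3*S
O(A) = A*(19/3 + A) (O(A) = A*(A + 19/3) = A*(19/3 + A))
(27 + F(c(-2, 4), 4))*O(-7) = (27 + (-9 + 3*4))*((⅓)*(-7)*(19 + 3*(-7))) = (27 + (-9 + 12))*((⅓)*(-7)*(19 - 21)) = (27 + 3)*((⅓)*(-7)*(-2)) = 30*(14/3) = 140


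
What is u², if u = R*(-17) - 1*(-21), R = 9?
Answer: 17424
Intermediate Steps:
u = -132 (u = 9*(-17) - 1*(-21) = -153 + 21 = -132)
u² = (-132)² = 17424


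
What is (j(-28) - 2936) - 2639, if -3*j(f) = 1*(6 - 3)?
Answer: -5576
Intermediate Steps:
j(f) = -1 (j(f) = -(6 - 3)/3 = -3/3 = -1/3*3 = -1)
(j(-28) - 2936) - 2639 = (-1 - 2936) - 2639 = -2937 - 2639 = -5576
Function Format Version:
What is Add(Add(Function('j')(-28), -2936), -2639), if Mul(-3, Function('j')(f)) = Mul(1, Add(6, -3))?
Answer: -5576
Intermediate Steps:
Function('j')(f) = -1 (Function('j')(f) = Mul(Rational(-1, 3), Mul(1, Add(6, -3))) = Mul(Rational(-1, 3), Mul(1, 3)) = Mul(Rational(-1, 3), 3) = -1)
Add(Add(Function('j')(-28), -2936), -2639) = Add(Add(-1, -2936), -2639) = Add(-2937, -2639) = -5576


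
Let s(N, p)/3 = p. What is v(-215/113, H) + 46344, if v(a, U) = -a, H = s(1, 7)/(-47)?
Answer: 5237087/113 ≈ 46346.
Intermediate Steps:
s(N, p) = 3*p
H = -21/47 (H = (3*7)/(-47) = 21*(-1/47) = -21/47 ≈ -0.44681)
v(-215/113, H) + 46344 = -(-215)/113 + 46344 = -1*(-215/113) + 46344 = 215/113 + 46344 = 5237087/113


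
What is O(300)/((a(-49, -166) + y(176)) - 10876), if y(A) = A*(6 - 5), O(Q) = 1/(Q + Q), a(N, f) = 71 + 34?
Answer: -1/6357000 ≈ -1.5731e-7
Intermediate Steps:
a(N, f) = 105
O(Q) = 1/(2*Q)
y(A) = A (y(A) = A*1 = A)
O(300)/((a(-49, -166) + y(176)) - 10876) = ((½)/300)/((105 + 176) - 10876) = ((½)*(1/300))/(281 - 10876) = (1/600)/(-10595) = (1/600)*(-1/10595) = -1/6357000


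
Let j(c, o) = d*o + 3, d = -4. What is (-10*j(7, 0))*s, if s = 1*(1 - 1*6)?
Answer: 150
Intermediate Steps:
j(c, o) = 3 - 4*o (j(c, o) = -4*o + 3 = 3 - 4*o)
s = -5 (s = 1*(1 - 6) = 1*(-5) = -5)
(-10*j(7, 0))*s = -10*(3 - 4*0)*(-5) = -10*(3 + 0)*(-5) = -10*3*(-5) = -30*(-5) = 150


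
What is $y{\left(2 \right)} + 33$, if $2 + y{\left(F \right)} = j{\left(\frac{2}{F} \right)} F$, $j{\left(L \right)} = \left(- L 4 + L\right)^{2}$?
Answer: $49$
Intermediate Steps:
$j{\left(L \right)} = 9 L^{2}$ ($j{\left(L \right)} = \left(- 4 L + L\right)^{2} = \left(- 3 L\right)^{2} = 9 L^{2}$)
$y{\left(F \right)} = -2 + \frac{36}{F}$ ($y{\left(F \right)} = -2 + 9 \left(\frac{2}{F}\right)^{2} F = -2 + 9 \frac{4}{F^{2}} F = -2 + \frac{36}{F^{2}} F = -2 + \frac{36}{F}$)
$y{\left(2 \right)} + 33 = \left(-2 + \frac{36}{2}\right) + 33 = \left(-2 + 36 \cdot \frac{1}{2}\right) + 33 = \left(-2 + 18\right) + 33 = 16 + 33 = 49$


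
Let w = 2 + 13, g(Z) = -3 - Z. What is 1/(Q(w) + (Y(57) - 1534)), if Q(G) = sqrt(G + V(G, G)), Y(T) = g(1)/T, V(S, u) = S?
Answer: -2492097/3823002947 - 3249*sqrt(30)/7646005894 ≈ -0.00065420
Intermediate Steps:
Y(T) = -4/T (Y(T) = (-3 - 1*1)/T = (-3 - 1)/T = -4/T)
w = 15
Q(G) = sqrt(2)*sqrt(G) (Q(G) = sqrt(G + G) = sqrt(2*G) = sqrt(2)*sqrt(G))
1/(Q(w) + (Y(57) - 1534)) = 1/(sqrt(2)*sqrt(15) + (-4/57 - 1534)) = 1/(sqrt(30) + (-4*1/57 - 1534)) = 1/(sqrt(30) + (-4/57 - 1534)) = 1/(sqrt(30) - 87442/57) = 1/(-87442/57 + sqrt(30))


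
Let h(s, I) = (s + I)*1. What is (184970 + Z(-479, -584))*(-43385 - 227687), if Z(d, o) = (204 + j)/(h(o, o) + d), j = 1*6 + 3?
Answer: -27526943878048/549 ≈ -5.0140e+10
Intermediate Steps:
h(s, I) = I + s (h(s, I) = (I + s)*1 = I + s)
j = 9 (j = 6 + 3 = 9)
Z(d, o) = 213/(d + 2*o) (Z(d, o) = (204 + 9)/((o + o) + d) = 213/(2*o + d) = 213/(d + 2*o))
(184970 + Z(-479, -584))*(-43385 - 227687) = (184970 + 213/(-479 + 2*(-584)))*(-43385 - 227687) = (184970 + 213/(-479 - 1168))*(-271072) = (184970 + 213/(-1647))*(-271072) = (184970 + 213*(-1/1647))*(-271072) = (184970 - 71/549)*(-271072) = (101548459/549)*(-271072) = -27526943878048/549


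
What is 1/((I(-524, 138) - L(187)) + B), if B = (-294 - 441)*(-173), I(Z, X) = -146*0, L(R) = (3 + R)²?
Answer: 1/91055 ≈ 1.0982e-5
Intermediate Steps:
I(Z, X) = 0
B = 127155 (B = -735*(-173) = 127155)
1/((I(-524, 138) - L(187)) + B) = 1/((0 - (3 + 187)²) + 127155) = 1/((0 - 1*190²) + 127155) = 1/((0 - 1*36100) + 127155) = 1/((0 - 36100) + 127155) = 1/(-36100 + 127155) = 1/91055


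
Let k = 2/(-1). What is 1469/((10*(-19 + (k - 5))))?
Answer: -113/20 ≈ -5.6500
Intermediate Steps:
k = -2 (k = 2*(-1) = -2)
1469/((10*(-19 + (k - 5)))) = 1469/((10*(-19 + (-2 - 5)))) = 1469/((10*(-19 - 7))) = 1469/((10*(-26))) = 1469/(-260) = 1469*(-1/260) = -113/20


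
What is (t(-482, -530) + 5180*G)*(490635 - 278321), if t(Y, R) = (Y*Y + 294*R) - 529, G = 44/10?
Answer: 20969616838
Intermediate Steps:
G = 22/5 (G = 44*(1/10) = 22/5 ≈ 4.4000)
t(Y, R) = -529 + Y**2 + 294*R (t(Y, R) = (Y**2 + 294*R) - 529 = -529 + Y**2 + 294*R)
(t(-482, -530) + 5180*G)*(490635 - 278321) = ((-529 + (-482)**2 + 294*(-530)) + 5180*(22/5))*(490635 - 278321) = ((-529 + 232324 - 155820) + 22792)*212314 = (75975 + 22792)*212314 = 98767*212314 = 20969616838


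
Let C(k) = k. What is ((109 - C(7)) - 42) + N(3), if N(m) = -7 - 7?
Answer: 46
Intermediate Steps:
N(m) = -14
((109 - C(7)) - 42) + N(3) = ((109 - 1*7) - 42) - 14 = ((109 - 7) - 42) - 14 = (102 - 42) - 14 = 60 - 14 = 46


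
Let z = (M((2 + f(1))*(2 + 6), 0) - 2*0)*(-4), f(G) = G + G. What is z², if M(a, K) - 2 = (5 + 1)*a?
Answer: 602176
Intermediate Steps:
f(G) = 2*G
M(a, K) = 2 + 6*a (M(a, K) = 2 + (5 + 1)*a = 2 + 6*a)
z = -776 (z = ((2 + 6*((2 + 2*1)*(2 + 6))) - 2*0)*(-4) = ((2 + 6*((2 + 2)*8)) + 0)*(-4) = ((2 + 6*(4*8)) + 0)*(-4) = ((2 + 6*32) + 0)*(-4) = ((2 + 192) + 0)*(-4) = (194 + 0)*(-4) = 194*(-4) = -776)
z² = (-776)² = 602176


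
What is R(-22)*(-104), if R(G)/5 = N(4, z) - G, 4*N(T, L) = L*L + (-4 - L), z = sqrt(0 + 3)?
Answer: -11310 + 130*sqrt(3) ≈ -11085.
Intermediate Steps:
z = sqrt(3) ≈ 1.7320
N(T, L) = -1 - L/4 + L**2/4 (N(T, L) = (L*L + (-4 - L))/4 = (L**2 + (-4 - L))/4 = (-4 + L**2 - L)/4 = -1 - L/4 + L**2/4)
R(G) = -5/4 - 5*G - 5*sqrt(3)/4 (R(G) = 5*((-1 - sqrt(3)/4 + (sqrt(3))**2/4) - G) = 5*((-1 - sqrt(3)/4 + (1/4)*3) - G) = 5*((-1 - sqrt(3)/4 + 3/4) - G) = 5*((-1/4 - sqrt(3)/4) - G) = 5*(-1/4 - G - sqrt(3)/4) = -5/4 - 5*G - 5*sqrt(3)/4)
R(-22)*(-104) = (-5/4 - 5*(-22) - 5*sqrt(3)/4)*(-104) = (-5/4 + 110 - 5*sqrt(3)/4)*(-104) = (435/4 - 5*sqrt(3)/4)*(-104) = -11310 + 130*sqrt(3)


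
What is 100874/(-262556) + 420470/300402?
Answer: 20023542493/19718086878 ≈ 1.0155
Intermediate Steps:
100874/(-262556) + 420470/300402 = 100874*(-1/262556) + 420470*(1/300402) = -50437/131278 + 210235/150201 = 20023542493/19718086878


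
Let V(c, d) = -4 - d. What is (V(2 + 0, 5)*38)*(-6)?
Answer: 2052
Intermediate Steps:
(V(2 + 0, 5)*38)*(-6) = ((-4 - 1*5)*38)*(-6) = ((-4 - 5)*38)*(-6) = -9*38*(-6) = -342*(-6) = 2052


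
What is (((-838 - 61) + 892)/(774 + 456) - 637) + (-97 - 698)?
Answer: -1761367/1230 ≈ -1432.0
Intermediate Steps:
(((-838 - 61) + 892)/(774 + 456) - 637) + (-97 - 698) = ((-899 + 892)/1230 - 637) - 795 = (-7*1/1230 - 637) - 795 = (-7/1230 - 637) - 795 = -783517/1230 - 795 = -1761367/1230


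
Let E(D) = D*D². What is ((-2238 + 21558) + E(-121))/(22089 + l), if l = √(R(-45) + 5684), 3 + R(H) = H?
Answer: -38705251449/487918285 + 3504482*√1409/487918285 ≈ -79.058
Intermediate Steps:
E(D) = D³
R(H) = -3 + H
l = 2*√1409 (l = √((-3 - 45) + 5684) = √(-48 + 5684) = √5636 = 2*√1409 ≈ 75.073)
((-2238 + 21558) + E(-121))/(22089 + l) = ((-2238 + 21558) + (-121)³)/(22089 + 2*√1409) = (19320 - 1771561)/(22089 + 2*√1409) = -1752241/(22089 + 2*√1409)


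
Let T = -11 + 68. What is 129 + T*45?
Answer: 2694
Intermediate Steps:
T = 57
129 + T*45 = 129 + 57*45 = 129 + 2565 = 2694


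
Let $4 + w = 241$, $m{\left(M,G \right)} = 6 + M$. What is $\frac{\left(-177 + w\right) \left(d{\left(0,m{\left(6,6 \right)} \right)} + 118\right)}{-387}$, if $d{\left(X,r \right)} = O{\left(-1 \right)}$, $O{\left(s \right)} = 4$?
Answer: $- \frac{2440}{129} \approx -18.915$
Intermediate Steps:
$w = 237$ ($w = -4 + 241 = 237$)
$d{\left(X,r \right)} = 4$
$\frac{\left(-177 + w\right) \left(d{\left(0,m{\left(6,6 \right)} \right)} + 118\right)}{-387} = \frac{\left(-177 + 237\right) \left(4 + 118\right)}{-387} = 60 \cdot 122 \left(- \frac{1}{387}\right) = 7320 \left(- \frac{1}{387}\right) = - \frac{2440}{129}$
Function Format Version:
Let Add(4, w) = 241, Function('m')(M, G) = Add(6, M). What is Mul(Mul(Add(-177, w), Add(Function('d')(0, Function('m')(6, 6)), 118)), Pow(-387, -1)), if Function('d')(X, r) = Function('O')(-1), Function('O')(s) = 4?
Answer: Rational(-2440, 129) ≈ -18.915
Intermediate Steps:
w = 237 (w = Add(-4, 241) = 237)
Function('d')(X, r) = 4
Mul(Mul(Add(-177, w), Add(Function('d')(0, Function('m')(6, 6)), 118)), Pow(-387, -1)) = Mul(Mul(Add(-177, 237), Add(4, 118)), Pow(-387, -1)) = Mul(Mul(60, 122), Rational(-1, 387)) = Mul(7320, Rational(-1, 387)) = Rational(-2440, 129)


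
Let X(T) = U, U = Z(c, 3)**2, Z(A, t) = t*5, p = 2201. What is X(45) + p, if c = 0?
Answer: 2426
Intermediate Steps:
Z(A, t) = 5*t
U = 225 (U = (5*3)**2 = 15**2 = 225)
X(T) = 225
X(45) + p = 225 + 2201 = 2426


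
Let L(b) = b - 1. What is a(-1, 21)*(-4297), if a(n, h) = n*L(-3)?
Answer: -17188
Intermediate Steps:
L(b) = -1 + b
a(n, h) = -4*n (a(n, h) = n*(-1 - 3) = n*(-4) = -4*n)
a(-1, 21)*(-4297) = -4*(-1)*(-4297) = 4*(-4297) = -17188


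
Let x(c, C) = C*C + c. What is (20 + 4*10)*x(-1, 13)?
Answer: 10080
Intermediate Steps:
x(c, C) = c + C² (x(c, C) = C² + c = c + C²)
(20 + 4*10)*x(-1, 13) = (20 + 4*10)*(-1 + 13²) = (20 + 40)*(-1 + 169) = 60*168 = 10080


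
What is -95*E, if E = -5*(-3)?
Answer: -1425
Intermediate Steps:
E = 15
-95*E = -95*15 = -1425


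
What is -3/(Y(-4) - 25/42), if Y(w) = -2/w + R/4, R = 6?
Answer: -126/59 ≈ -2.1356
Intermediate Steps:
Y(w) = 3/2 - 2/w (Y(w) = -2/w + 6/4 = -2/w + 6*(¼) = -2/w + 3/2 = 3/2 - 2/w)
-3/(Y(-4) - 25/42) = -3/((3/2 - 2/(-4)) - 25/42) = -3/((3/2 - 2*(-¼)) - 25*1/42) = -3/((3/2 + ½) - 25/42) = -3/(2 - 25/42) = -3/59/42 = -3*42/59 = -126/59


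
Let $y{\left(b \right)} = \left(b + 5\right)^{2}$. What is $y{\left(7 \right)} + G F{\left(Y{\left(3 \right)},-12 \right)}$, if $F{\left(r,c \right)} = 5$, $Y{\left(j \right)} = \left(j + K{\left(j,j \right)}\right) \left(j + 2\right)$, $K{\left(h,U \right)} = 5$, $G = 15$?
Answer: $219$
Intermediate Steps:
$y{\left(b \right)} = \left(5 + b\right)^{2}$
$Y{\left(j \right)} = \left(2 + j\right) \left(5 + j\right)$ ($Y{\left(j \right)} = \left(j + 5\right) \left(j + 2\right) = \left(5 + j\right) \left(2 + j\right) = \left(2 + j\right) \left(5 + j\right)$)
$y{\left(7 \right)} + G F{\left(Y{\left(3 \right)},-12 \right)} = \left(5 + 7\right)^{2} + 15 \cdot 5 = 12^{2} + 75 = 144 + 75 = 219$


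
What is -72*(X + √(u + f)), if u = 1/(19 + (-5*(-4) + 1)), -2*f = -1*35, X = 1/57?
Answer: -24/19 - 18*√7010/5 ≈ -302.68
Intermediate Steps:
X = 1/57 ≈ 0.017544
f = 35/2 (f = -(-1)*35/2 = -½*(-35) = 35/2 ≈ 17.500)
u = 1/40 (u = 1/(19 + (20 + 1)) = 1/(19 + 21) = 1/40 ≈ 0.025000)
-72*(X + √(u + f)) = -72*(1/57 + √(1/40 + 35/2)) = -72*(1/57 + √(701/40)) = -72*(1/57 + √7010/20) = -24/19 - 18*√7010/5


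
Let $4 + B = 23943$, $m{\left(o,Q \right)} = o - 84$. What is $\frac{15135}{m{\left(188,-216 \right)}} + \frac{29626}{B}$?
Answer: $\frac{365397869}{2489656} \approx 146.77$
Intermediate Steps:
$m{\left(o,Q \right)} = -84 + o$ ($m{\left(o,Q \right)} = o - 84 = -84 + o$)
$B = 23939$ ($B = -4 + 23943 = 23939$)
$\frac{15135}{m{\left(188,-216 \right)}} + \frac{29626}{B} = \frac{15135}{-84 + 188} + \frac{29626}{23939} = \frac{15135}{104} + 29626 \cdot \frac{1}{23939} = 15135 \cdot \frac{1}{104} + \frac{29626}{23939} = \frac{15135}{104} + \frac{29626}{23939} = \frac{365397869}{2489656}$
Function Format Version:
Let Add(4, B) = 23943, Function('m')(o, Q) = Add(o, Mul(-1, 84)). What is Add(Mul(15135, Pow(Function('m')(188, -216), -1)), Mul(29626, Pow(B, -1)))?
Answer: Rational(365397869, 2489656) ≈ 146.77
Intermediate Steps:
Function('m')(o, Q) = Add(-84, o) (Function('m')(o, Q) = Add(o, -84) = Add(-84, o))
B = 23939 (B = Add(-4, 23943) = 23939)
Add(Mul(15135, Pow(Function('m')(188, -216), -1)), Mul(29626, Pow(B, -1))) = Add(Mul(15135, Pow(Add(-84, 188), -1)), Mul(29626, Pow(23939, -1))) = Add(Mul(15135, Pow(104, -1)), Mul(29626, Rational(1, 23939))) = Add(Mul(15135, Rational(1, 104)), Rational(29626, 23939)) = Add(Rational(15135, 104), Rational(29626, 23939)) = Rational(365397869, 2489656)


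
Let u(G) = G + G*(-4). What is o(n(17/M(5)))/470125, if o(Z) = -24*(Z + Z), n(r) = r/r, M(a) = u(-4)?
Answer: -48/470125 ≈ -0.00010210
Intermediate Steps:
u(G) = -3*G (u(G) = G - 4*G = -3*G)
M(a) = 12 (M(a) = -3*(-4) = 12)
n(r) = 1
o(Z) = -48*Z
o(n(17/M(5)))/470125 = -48*1/470125 = -48/470125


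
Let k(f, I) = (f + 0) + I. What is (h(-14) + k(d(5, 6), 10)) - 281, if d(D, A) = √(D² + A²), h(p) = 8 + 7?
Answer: -256 + √61 ≈ -248.19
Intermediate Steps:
h(p) = 15
d(D, A) = √(A² + D²)
k(f, I) = I + f (k(f, I) = f + I = I + f)
(h(-14) + k(d(5, 6), 10)) - 281 = (15 + (10 + √(6² + 5²))) - 281 = (15 + (10 + √(36 + 25))) - 281 = (15 + (10 + √61)) - 281 = (25 + √61) - 281 = -256 + √61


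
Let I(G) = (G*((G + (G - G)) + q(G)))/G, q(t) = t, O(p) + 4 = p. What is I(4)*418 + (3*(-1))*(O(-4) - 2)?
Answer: 3374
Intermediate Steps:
O(p) = -4 + p
I(G) = 2*G (I(G) = (G*((G + (G - G)) + G))/G = (G*((G + 0) + G))/G = (G*(G + G))/G = (G*(2*G))/G = (2*G²)/G = 2*G)
I(4)*418 + (3*(-1))*(O(-4) - 2) = (2*4)*418 + (3*(-1))*((-4 - 4) - 2) = 8*418 - 3*(-8 - 2) = 3344 - 3*(-10) = 3344 + 30 = 3374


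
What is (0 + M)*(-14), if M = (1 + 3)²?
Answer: -224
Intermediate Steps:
M = 16 (M = 4² = 16)
(0 + M)*(-14) = (0 + 16)*(-14) = 16*(-14) = -224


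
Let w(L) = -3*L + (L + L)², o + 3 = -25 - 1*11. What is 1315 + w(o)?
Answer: 7516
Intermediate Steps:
o = -39 (o = -3 + (-25 - 1*11) = -3 + (-25 - 11) = -3 - 36 = -39)
w(L) = -3*L + 4*L² (w(L) = -3*L + (2*L)² = -3*L + 4*L²)
1315 + w(o) = 1315 - 39*(-3 + 4*(-39)) = 1315 - 39*(-3 - 156) = 1315 - 39*(-159) = 1315 + 6201 = 7516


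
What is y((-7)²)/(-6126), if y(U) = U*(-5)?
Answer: 245/6126 ≈ 0.039993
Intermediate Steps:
y(U) = -5*U
y((-7)²)/(-6126) = -5*(-7)²/(-6126) = -5*49*(-1/6126) = -245*(-1/6126) = 245/6126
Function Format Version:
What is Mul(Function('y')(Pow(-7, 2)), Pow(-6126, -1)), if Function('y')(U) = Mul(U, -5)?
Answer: Rational(245, 6126) ≈ 0.039993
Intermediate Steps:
Function('y')(U) = Mul(-5, U)
Mul(Function('y')(Pow(-7, 2)), Pow(-6126, -1)) = Mul(Mul(-5, Pow(-7, 2)), Pow(-6126, -1)) = Mul(Mul(-5, 49), Rational(-1, 6126)) = Mul(-245, Rational(-1, 6126)) = Rational(245, 6126)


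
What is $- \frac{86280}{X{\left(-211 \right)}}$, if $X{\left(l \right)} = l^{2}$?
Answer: $- \frac{86280}{44521} \approx -1.938$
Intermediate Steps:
$- \frac{86280}{X{\left(-211 \right)}} = - \frac{86280}{\left(-211\right)^{2}} = - \frac{86280}{44521}$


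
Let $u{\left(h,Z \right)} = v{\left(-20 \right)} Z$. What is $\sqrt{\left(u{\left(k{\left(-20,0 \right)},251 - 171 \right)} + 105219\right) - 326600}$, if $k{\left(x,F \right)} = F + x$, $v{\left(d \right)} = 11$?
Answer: $i \sqrt{220501} \approx 469.58 i$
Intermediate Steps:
$u{\left(h,Z \right)} = 11 Z$
$\sqrt{\left(u{\left(k{\left(-20,0 \right)},251 - 171 \right)} + 105219\right) - 326600} = \sqrt{\left(11 \left(251 - 171\right) + 105219\right) - 326600} = \sqrt{\left(11 \cdot 80 + 105219\right) - 326600} = \sqrt{\left(880 + 105219\right) - 326600} = \sqrt{106099 - 326600} = \sqrt{-220501} = i \sqrt{220501}$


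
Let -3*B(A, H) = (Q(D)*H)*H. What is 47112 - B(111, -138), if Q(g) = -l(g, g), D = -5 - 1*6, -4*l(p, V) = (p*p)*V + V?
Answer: -2082642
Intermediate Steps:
l(p, V) = -V/4 - V*p²/4 (l(p, V) = -((p*p)*V + V)/4 = -(p²*V + V)/4 = -(V*p² + V)/4 = -(V + V*p²)/4 = -V/4 - V*p²/4)
D = -11 (D = -5 - 6 = -11)
Q(g) = g*(1 + g²)/4 (Q(g) = -(-1)*g*(1 + g²)/4 = g*(1 + g²)/4)
B(A, H) = 671*H²/6 (B(A, H) = -((¼)*(-11)*(1 + (-11)²))*H*H/3 = -((¼)*(-11)*(1 + 121))*H*H/3 = -((¼)*(-11)*122)*H*H/3 = -(-671*H/2)*H/3 = -(-671)*H²/6 = 671*H²/6)
47112 - B(111, -138) = 47112 - 671*(-138)²/6 = 47112 - 671*19044/6 = 47112 - 1*2129754 = 47112 - 2129754 = -2082642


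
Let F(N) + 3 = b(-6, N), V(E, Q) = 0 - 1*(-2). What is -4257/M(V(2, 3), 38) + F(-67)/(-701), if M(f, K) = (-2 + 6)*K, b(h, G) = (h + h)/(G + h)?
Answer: -217811997/7778296 ≈ -28.003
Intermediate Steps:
b(h, G) = 2*h/(G + h) (b(h, G) = (2*h)/(G + h) = 2*h/(G + h))
V(E, Q) = 2 (V(E, Q) = 0 + 2 = 2)
F(N) = -3 - 12/(-6 + N) (F(N) = -3 + 2*(-6)/(N - 6) = -3 + 2*(-6)/(-6 + N) = -3 - 12/(-6 + N))
M(f, K) = 4*K
-4257/M(V(2, 3), 38) + F(-67)/(-701) = -4257/(4*38) + (3*(2 - 1*(-67))/(-6 - 67))/(-701) = -4257/152 + (3*(2 + 67)/(-73))*(-1/701) = -4257*1/152 + (3*(-1/73)*69)*(-1/701) = -4257/152 - 207/73*(-1/701) = -4257/152 + 207/51173 = -217811997/7778296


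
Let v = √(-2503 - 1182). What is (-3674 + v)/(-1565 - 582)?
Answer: 3674/2147 - I*√3685/2147 ≈ 1.7112 - 0.028274*I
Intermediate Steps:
v = I*√3685 (v = √(-3685) = I*√3685 ≈ 60.704*I)
(-3674 + v)/(-1565 - 582) = (-3674 + I*√3685)/(-1565 - 582) = (-3674 + I*√3685)/(-2147) = (-3674 + I*√3685)*(-1/2147) = 3674/2147 - I*√3685/2147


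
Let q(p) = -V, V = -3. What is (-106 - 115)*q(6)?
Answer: -663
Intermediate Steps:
q(p) = 3 (q(p) = -1*(-3) = 3)
(-106 - 115)*q(6) = (-106 - 115)*3 = -221*3 = -663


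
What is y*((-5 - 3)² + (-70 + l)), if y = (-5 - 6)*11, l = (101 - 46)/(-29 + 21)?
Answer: 12463/8 ≈ 1557.9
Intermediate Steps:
l = -55/8 (l = 55/(-8) = 55*(-⅛) = -55/8 ≈ -6.8750)
y = -121 (y = -11*11 = -121)
y*((-5 - 3)² + (-70 + l)) = -121*((-5 - 3)² + (-70 - 55/8)) = -121*((-8)² - 615/8) = -121*(64 - 615/8) = -121*(-103/8) = 12463/8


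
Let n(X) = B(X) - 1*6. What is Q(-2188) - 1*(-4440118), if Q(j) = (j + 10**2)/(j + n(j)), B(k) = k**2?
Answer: 3541105107602/797525 ≈ 4.4401e+6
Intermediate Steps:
n(X) = -6 + X**2 (n(X) = X**2 - 1*6 = X**2 - 6 = -6 + X**2)
Q(j) = (100 + j)/(-6 + j + j**2) (Q(j) = (j + 10**2)/(j + (-6 + j**2)) = (j + 100)/(-6 + j + j**2) = (100 + j)/(-6 + j + j**2))
Q(-2188) - 1*(-4440118) = (100 - 2188)/(-6 - 2188 + (-2188)**2) - 1*(-4440118) = -2088/(-6 - 2188 + 4787344) + 4440118 = -2088/4785150 + 4440118 = (1/4785150)*(-2088) + 4440118 = -348/797525 + 4440118 = 3541105107602/797525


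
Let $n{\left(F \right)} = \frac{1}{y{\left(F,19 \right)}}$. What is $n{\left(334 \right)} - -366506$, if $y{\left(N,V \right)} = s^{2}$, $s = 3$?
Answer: $\frac{3298555}{9} \approx 3.6651 \cdot 10^{5}$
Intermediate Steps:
$y{\left(N,V \right)} = 9$ ($y{\left(N,V \right)} = 3^{2} = 9$)
$n{\left(F \right)} = \frac{1}{9}$
$n{\left(334 \right)} - -366506 = \frac{1}{9} - -366506 = \frac{1}{9} + 366506 = \frac{3298555}{9}$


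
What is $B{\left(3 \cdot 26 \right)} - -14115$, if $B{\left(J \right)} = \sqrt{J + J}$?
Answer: $14115 + 2 \sqrt{39} \approx 14127.0$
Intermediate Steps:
$B{\left(J \right)} = \sqrt{2} \sqrt{J}$ ($B{\left(J \right)} = \sqrt{2 J} = \sqrt{2} \sqrt{J}$)
$B{\left(3 \cdot 26 \right)} - -14115 = \sqrt{2} \sqrt{3 \cdot 26} - -14115 = \sqrt{2} \sqrt{78} + 14115 = 2 \sqrt{39} + 14115 = 14115 + 2 \sqrt{39}$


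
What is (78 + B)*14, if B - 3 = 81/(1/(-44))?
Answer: -48762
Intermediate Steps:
B = -3561 (B = 3 + 81/(1/(-44)) = 3 + 81/(-1/44) = 3 + 81*(-44) = 3 - 3564 = -3561)
(78 + B)*14 = (78 - 3561)*14 = -3483*14 = -48762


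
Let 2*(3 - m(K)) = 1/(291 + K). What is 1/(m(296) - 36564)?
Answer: -1174/42922615 ≈ -2.7352e-5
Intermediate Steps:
m(K) = 3 - 1/(2*(291 + K))
1/(m(296) - 36564) = 1/((1745 + 6*296)/(2*(291 + 296)) - 36564) = 1/((½)*(1745 + 1776)/587 - 36564) = 1/((½)*(1/587)*3521 - 36564) = 1/(3521/1174 - 36564) = 1/(-42922615/1174) = -1174/42922615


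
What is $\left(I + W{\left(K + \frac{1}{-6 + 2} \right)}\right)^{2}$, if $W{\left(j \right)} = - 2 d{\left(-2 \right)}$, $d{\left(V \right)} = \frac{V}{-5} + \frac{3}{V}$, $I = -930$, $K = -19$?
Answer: $\frac{21520321}{25} \approx 8.6081 \cdot 10^{5}$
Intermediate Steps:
$d{\left(V \right)} = \frac{3}{V} - \frac{V}{5}$ ($d{\left(V \right)} = V \left(- \frac{1}{5}\right) + \frac{3}{V} = - \frac{V}{5} + \frac{3}{V} = \frac{3}{V} - \frac{V}{5}$)
$W{\left(j \right)} = \frac{11}{5}$ ($W{\left(j \right)} = - 2 \left(\frac{3}{-2} - - \frac{2}{5}\right) = - 2 \left(3 \left(- \frac{1}{2}\right) + \frac{2}{5}\right) = - 2 \left(- \frac{3}{2} + \frac{2}{5}\right) = \left(-2\right) \left(- \frac{11}{10}\right) = \frac{11}{5}$)
$\left(I + W{\left(K + \frac{1}{-6 + 2} \right)}\right)^{2} = \left(-930 + \frac{11}{5}\right)^{2} = \left(- \frac{4639}{5}\right)^{2} = \frac{21520321}{25}$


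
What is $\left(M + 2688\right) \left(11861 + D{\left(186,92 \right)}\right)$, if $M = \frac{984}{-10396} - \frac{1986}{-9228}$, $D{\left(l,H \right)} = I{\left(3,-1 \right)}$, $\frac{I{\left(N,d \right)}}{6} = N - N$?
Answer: $\frac{127447894141397}{3997262} \approx 3.1884 \cdot 10^{7}$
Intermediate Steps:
$I{\left(N,d \right)} = 0$ ($I{\left(N,d \right)} = 6 \left(N - N\right) = 6 \cdot 0 = 0$)
$D{\left(l,H \right)} = 0$
$M = \frac{481921}{3997262}$ ($M = 984 \left(- \frac{1}{10396}\right) - - \frac{331}{1538} = - \frac{246}{2599} + \frac{331}{1538} = \frac{481921}{3997262} \approx 0.12056$)
$\left(M + 2688\right) \left(11861 + D{\left(186,92 \right)}\right) = \left(\frac{481921}{3997262} + 2688\right) \left(11861 + 0\right) = \frac{10745122177}{3997262} \cdot 11861 = \frac{127447894141397}{3997262}$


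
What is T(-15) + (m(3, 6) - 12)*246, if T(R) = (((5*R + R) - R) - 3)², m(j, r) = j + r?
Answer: 5346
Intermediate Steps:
T(R) = (-3 + 5*R)² (T(R) = ((6*R - R) - 3)² = (5*R - 3)² = (-3 + 5*R)²)
T(-15) + (m(3, 6) - 12)*246 = (-3 + 5*(-15))² + ((3 + 6) - 12)*246 = (-3 - 75)² + (9 - 12)*246 = (-78)² - 3*246 = 6084 - 738 = 5346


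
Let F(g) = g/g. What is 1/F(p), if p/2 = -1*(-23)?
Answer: 1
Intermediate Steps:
p = 46 (p = 2*(-1*(-23)) = 2*23 = 46)
F(g) = 1
1/F(p) = 1/1 = 1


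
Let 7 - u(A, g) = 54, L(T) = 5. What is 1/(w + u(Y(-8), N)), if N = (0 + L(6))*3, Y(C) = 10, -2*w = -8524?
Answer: 1/4215 ≈ 0.00023725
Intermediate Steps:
w = 4262 (w = -½*(-8524) = 4262)
N = 15 (N = (0 + 5)*3 = 5*3 = 15)
u(A, g) = -47 (u(A, g) = 7 - 1*54 = 7 - 54 = -47)
1/(w + u(Y(-8), N)) = 1/(4262 - 47) = 1/4215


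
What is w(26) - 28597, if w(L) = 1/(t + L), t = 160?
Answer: -5319041/186 ≈ -28597.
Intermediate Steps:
w(L) = 1/(160 + L)
w(26) - 28597 = 1/(160 + 26) - 28597 = 1/186 - 28597 = -5319041/186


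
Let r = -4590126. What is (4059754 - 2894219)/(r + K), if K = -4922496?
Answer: -166505/1358946 ≈ -0.12253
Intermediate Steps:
(4059754 - 2894219)/(r + K) = (4059754 - 2894219)/(-4590126 - 4922496) = 1165535/(-9512622) = 1165535*(-1/9512622) = -166505/1358946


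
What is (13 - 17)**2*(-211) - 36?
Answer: -3412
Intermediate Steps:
(13 - 17)**2*(-211) - 36 = (-4)**2*(-211) - 36 = 16*(-211) - 36 = -3376 - 36 = -3412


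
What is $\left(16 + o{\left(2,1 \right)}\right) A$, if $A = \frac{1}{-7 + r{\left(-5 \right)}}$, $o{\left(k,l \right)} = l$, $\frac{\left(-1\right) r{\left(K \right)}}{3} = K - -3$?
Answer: $-17$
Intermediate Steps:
$r{\left(K \right)} = -9 - 3 K$ ($r{\left(K \right)} = - 3 \left(K - -3\right) = - 3 \left(K + 3\right) = - 3 \left(3 + K\right) = -9 - 3 K$)
$A = -1$ ($A = \frac{1}{-7 - -6} = \frac{1}{-7 + \left(-9 + 15\right)} = \frac{1}{-7 + 6} = \frac{1}{-1} = -1$)
$\left(16 + o{\left(2,1 \right)}\right) A = \left(16 + 1\right) \left(-1\right) = 17 \left(-1\right) = -17$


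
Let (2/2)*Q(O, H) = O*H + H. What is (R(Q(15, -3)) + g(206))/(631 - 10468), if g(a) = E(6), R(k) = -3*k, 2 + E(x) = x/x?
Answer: -143/9837 ≈ -0.014537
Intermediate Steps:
E(x) = -1 (E(x) = -2 + x/x = -2 + 1 = -1)
Q(O, H) = H + H*O (Q(O, H) = O*H + H = H*O + H = H + H*O)
g(a) = -1
(R(Q(15, -3)) + g(206))/(631 - 10468) = (-(-9)*(1 + 15) - 1)/(631 - 10468) = (-(-9)*16 - 1)/(-9837) = (-3*(-48) - 1)*(-1/9837) = (144 - 1)*(-1/9837) = 143*(-1/9837) = -143/9837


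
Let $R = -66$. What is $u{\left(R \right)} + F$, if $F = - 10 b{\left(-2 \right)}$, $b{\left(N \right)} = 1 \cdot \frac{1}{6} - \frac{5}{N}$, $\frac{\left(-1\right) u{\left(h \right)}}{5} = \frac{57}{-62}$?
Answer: $- \frac{4105}{186} \approx -22.07$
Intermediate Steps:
$u{\left(h \right)} = \frac{285}{62}$ ($u{\left(h \right)} = - 5 \frac{57}{-62} = - 5 \cdot 57 \left(- \frac{1}{62}\right) = \left(-5\right) \left(- \frac{57}{62}\right) = \frac{285}{62}$)
$b{\left(N \right)} = \frac{1}{6} - \frac{5}{N}$ ($b{\left(N \right)} = 1 \cdot \frac{1}{6} - \frac{5}{N} = \frac{1}{6} - \frac{5}{N}$)
$F = - \frac{80}{3}$ ($F = - 10 \frac{-30 - 2}{6 \left(-2\right)} = - 10 \cdot \frac{1}{6} \left(- \frac{1}{2}\right) \left(-32\right) = \left(-10\right) \frac{8}{3} = - \frac{80}{3} \approx -26.667$)
$u{\left(R \right)} + F = \frac{285}{62} - \frac{80}{3} = - \frac{4105}{186}$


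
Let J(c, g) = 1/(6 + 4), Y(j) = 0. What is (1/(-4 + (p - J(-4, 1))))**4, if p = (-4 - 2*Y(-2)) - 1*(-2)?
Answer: 10000/13845841 ≈ 0.00072224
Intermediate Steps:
J(c, g) = 1/10
p = -2 (p = (-4 - 2*0) - 1*(-2) = (-4 + 0) + 2 = -4 + 2 = -2)
(1/(-4 + (p - J(-4, 1))))**4 = (1/(-4 + (-2 - 1*1/10)))**4 = (1/(-4 + (-2 - 1/10)))**4 = (1/(-4 - 21/10))**4 = (1/(-61/10))**4 = (-10/61)**4 = 10000/13845841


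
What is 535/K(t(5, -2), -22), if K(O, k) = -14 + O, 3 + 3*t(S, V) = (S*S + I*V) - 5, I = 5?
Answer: -321/7 ≈ -45.857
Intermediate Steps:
t(S, V) = -8/3 + S²/3 + 5*V/3 (t(S, V) = -1 + ((S*S + 5*V) - 5)/3 = -1 + ((S² + 5*V) - 5)/3 = -1 + (-5 + S² + 5*V)/3 = -1 + (-5/3 + S²/3 + 5*V/3) = -8/3 + S²/3 + 5*V/3)
535/K(t(5, -2), -22) = 535/(-14 + (-8/3 + (⅓)*5² + (5/3)*(-2))) = 535/(-14 + (-8/3 + (⅓)*25 - 10/3)) = 535/(-14 + (-8/3 + 25/3 - 10/3)) = 535/(-14 + 7/3) = 535/(-35/3) = 535*(-3/35) = -321/7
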